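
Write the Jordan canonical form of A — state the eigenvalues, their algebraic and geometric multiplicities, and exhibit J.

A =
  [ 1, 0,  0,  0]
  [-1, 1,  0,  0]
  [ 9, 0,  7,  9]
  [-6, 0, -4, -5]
J_2(1) ⊕ J_2(1)

The characteristic polynomial is
  det(x·I − A) = x^4 - 4*x^3 + 6*x^2 - 4*x + 1 = (x - 1)^4

Eigenvalues and multiplicities (the geometric multiplicity of λ is n − rank(A − λI), which equals the number of Jordan blocks for λ):
  λ = 1: algebraic multiplicity = 4, geometric multiplicity = 2

Determining the block sizes for each eigenvalue:
  λ = 1: with am = 4 and gm = 2, the partition is not yet determined (e.g. several partitions of 4 into 2 parts exist). Let N = A − (1)·I. Computing rank(N^1) = 2, rank(N^2) = 0; the number of blocks of size ≥ j is rank(N^{j−1}) − rank(N^j), giving [2, 2]. So we have 2 block(s) of size 2 → block sizes [2, 2]

Assembling the blocks gives a Jordan form
J =
  [1, 1, 0, 0]
  [0, 1, 0, 0]
  [0, 0, 1, 1]
  [0, 0, 0, 1]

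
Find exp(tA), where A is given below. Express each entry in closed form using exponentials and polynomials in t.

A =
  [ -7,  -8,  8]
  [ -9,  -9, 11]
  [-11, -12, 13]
e^{tA} =
  [10*t^2*exp(-t) - 6*t*exp(-t) + exp(-t), 8*t^2*exp(-t) - 8*t*exp(-t), -12*t^2*exp(-t) + 8*t*exp(-t)]
  [5*t^2*exp(-t)/2 - 9*t*exp(-t), 2*t^2*exp(-t) - 8*t*exp(-t) + exp(-t), -3*t^2*exp(-t) + 11*t*exp(-t)]
  [10*t^2*exp(-t) - 11*t*exp(-t), 8*t^2*exp(-t) - 12*t*exp(-t), -12*t^2*exp(-t) + 14*t*exp(-t) + exp(-t)]

Strategy: write A = P · J · P⁻¹ where J is a Jordan canonical form, so e^{tA} = P · e^{tJ} · P⁻¹, and e^{tJ} can be computed block-by-block.

A has Jordan form
J =
  [-1,  1,  0]
  [ 0, -1,  1]
  [ 0,  0, -1]
(up to reordering of blocks).

Per-block formulas:
  For a 3×3 Jordan block J_3(-1): exp(t · J_3(-1)) = e^(-1t)·(I + t·N + (t^2/2)·N^2), where N is the 3×3 nilpotent shift.

After assembling e^{tJ} and conjugating by P, we get:

e^{tA} =
  [10*t^2*exp(-t) - 6*t*exp(-t) + exp(-t), 8*t^2*exp(-t) - 8*t*exp(-t), -12*t^2*exp(-t) + 8*t*exp(-t)]
  [5*t^2*exp(-t)/2 - 9*t*exp(-t), 2*t^2*exp(-t) - 8*t*exp(-t) + exp(-t), -3*t^2*exp(-t) + 11*t*exp(-t)]
  [10*t^2*exp(-t) - 11*t*exp(-t), 8*t^2*exp(-t) - 12*t*exp(-t), -12*t^2*exp(-t) + 14*t*exp(-t) + exp(-t)]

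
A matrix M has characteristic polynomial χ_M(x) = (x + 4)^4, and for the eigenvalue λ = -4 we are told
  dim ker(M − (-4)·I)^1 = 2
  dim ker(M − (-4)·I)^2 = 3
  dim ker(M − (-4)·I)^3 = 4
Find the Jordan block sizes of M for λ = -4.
Block sizes for λ = -4: [3, 1]

From the dimensions of kernels of powers, the number of Jordan blocks of size at least j is d_j − d_{j−1} where d_j = dim ker(N^j) (with d_0 = 0). Computing the differences gives [2, 1, 1].
The number of blocks of size exactly k is (#blocks of size ≥ k) − (#blocks of size ≥ k + 1), so the partition is: 1 block(s) of size 1, 1 block(s) of size 3.
In nonincreasing order the block sizes are [3, 1].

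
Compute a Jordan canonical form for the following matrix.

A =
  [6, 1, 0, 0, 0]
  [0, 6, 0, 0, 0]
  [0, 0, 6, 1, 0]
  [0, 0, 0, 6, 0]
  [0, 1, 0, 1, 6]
J_2(6) ⊕ J_2(6) ⊕ J_1(6)

The characteristic polynomial is
  det(x·I − A) = x^5 - 30*x^4 + 360*x^3 - 2160*x^2 + 6480*x - 7776 = (x - 6)^5

Eigenvalues and multiplicities (the geometric multiplicity of λ is n − rank(A − λI), which equals the number of Jordan blocks for λ):
  λ = 6: algebraic multiplicity = 5, geometric multiplicity = 3

Determining the block sizes for each eigenvalue:
  λ = 6: with am = 5 and gm = 3, the partition is not yet determined (e.g. several partitions of 5 into 3 parts exist). Let N = A − (6)·I. Computing rank(N^1) = 2, rank(N^2) = 0; the number of blocks of size ≥ j is rank(N^{j−1}) − rank(N^j), giving [3, 2]. So we have 2 block(s) of size 2, 1 block(s) of size 1 → block sizes [2, 2, 1]

Assembling the blocks gives a Jordan form
J =
  [6, 1, 0, 0, 0]
  [0, 6, 0, 0, 0]
  [0, 0, 6, 1, 0]
  [0, 0, 0, 6, 0]
  [0, 0, 0, 0, 6]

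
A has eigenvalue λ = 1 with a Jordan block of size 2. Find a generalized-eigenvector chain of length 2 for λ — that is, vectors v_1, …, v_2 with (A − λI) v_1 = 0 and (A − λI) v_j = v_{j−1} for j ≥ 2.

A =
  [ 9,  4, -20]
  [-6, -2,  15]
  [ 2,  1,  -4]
A Jordan chain for λ = 1 of length 2:
v_1 = (8, -6, 2)ᵀ
v_2 = (1, 0, 0)ᵀ

Let N = A − (1)·I. We want v_2 with N^2 v_2 = 0 but N^1 v_2 ≠ 0; then v_{j-1} := N · v_j for j = 2, …, 2.

Pick v_2 = (1, 0, 0)ᵀ.
Then v_1 = N · v_2 = (8, -6, 2)ᵀ.

Sanity check: (A − (1)·I) v_1 = (0, 0, 0)ᵀ = 0. ✓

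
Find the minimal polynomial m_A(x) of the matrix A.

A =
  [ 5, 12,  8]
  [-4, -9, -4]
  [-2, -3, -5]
x^2 + 6*x + 9

The characteristic polynomial is χ_A(x) = (x + 3)^3, so the eigenvalues are known. The minimal polynomial is
  m_A(x) = Π_λ (x − λ)^{k_λ}
where k_λ is the size of the *largest* Jordan block for λ (equivalently, the smallest k with (A − λI)^k v = 0 for every generalised eigenvector v of λ).

  λ = -3: largest Jordan block has size 2, contributing (x + 3)^2

So m_A(x) = (x + 3)^2 = x^2 + 6*x + 9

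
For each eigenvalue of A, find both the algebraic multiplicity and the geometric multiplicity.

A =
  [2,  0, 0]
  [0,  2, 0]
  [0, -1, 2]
λ = 2: alg = 3, geom = 2

Step 1 — factor the characteristic polynomial to read off the algebraic multiplicities:
  χ_A(x) = (x - 2)^3

Step 2 — compute geometric multiplicities via the rank-nullity identity g(λ) = n − rank(A − λI):
  rank(A − (2)·I) = 1, so dim ker(A − (2)·I) = n − 1 = 2

Summary:
  λ = 2: algebraic multiplicity = 3, geometric multiplicity = 2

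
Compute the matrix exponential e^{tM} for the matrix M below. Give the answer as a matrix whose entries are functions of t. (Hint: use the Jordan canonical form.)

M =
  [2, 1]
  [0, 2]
e^{tM} =
  [exp(2*t), t*exp(2*t)]
  [0, exp(2*t)]

Strategy: write M = P · J · P⁻¹ where J is a Jordan canonical form, so e^{tM} = P · e^{tJ} · P⁻¹, and e^{tJ} can be computed block-by-block.

M has Jordan form
J =
  [2, 1]
  [0, 2]
(up to reordering of blocks).

Per-block formulas:
  For a 2×2 Jordan block J_2(2): exp(t · J_2(2)) = e^(2t)·(I + t·N), where N is the 2×2 nilpotent shift.

After assembling e^{tJ} and conjugating by P, we get:

e^{tM} =
  [exp(2*t), t*exp(2*t)]
  [0, exp(2*t)]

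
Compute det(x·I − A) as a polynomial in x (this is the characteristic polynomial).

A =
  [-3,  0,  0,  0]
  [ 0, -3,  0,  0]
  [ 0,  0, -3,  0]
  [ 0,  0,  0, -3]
x^4 + 12*x^3 + 54*x^2 + 108*x + 81

Expanding det(x·I − A) (e.g. by cofactor expansion or by noting that A is similar to its Jordan form J, which has the same characteristic polynomial as A) gives
  χ_A(x) = x^4 + 12*x^3 + 54*x^2 + 108*x + 81
which factors as (x + 3)^4. The eigenvalues (with algebraic multiplicities) are λ = -3 with multiplicity 4.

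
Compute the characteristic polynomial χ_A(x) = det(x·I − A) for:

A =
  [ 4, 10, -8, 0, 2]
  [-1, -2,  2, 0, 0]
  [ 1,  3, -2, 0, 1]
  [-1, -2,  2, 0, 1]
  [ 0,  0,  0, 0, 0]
x^5

Expanding det(x·I − A) (e.g. by cofactor expansion or by noting that A is similar to its Jordan form J, which has the same characteristic polynomial as A) gives
  χ_A(x) = x^5
which factors as x^5. The eigenvalues (with algebraic multiplicities) are λ = 0 with multiplicity 5.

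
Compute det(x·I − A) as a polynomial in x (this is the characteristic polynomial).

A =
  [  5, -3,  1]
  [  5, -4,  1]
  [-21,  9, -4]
x^3 + 3*x^2 + 3*x + 1

Expanding det(x·I − A) (e.g. by cofactor expansion or by noting that A is similar to its Jordan form J, which has the same characteristic polynomial as A) gives
  χ_A(x) = x^3 + 3*x^2 + 3*x + 1
which factors as (x + 1)^3. The eigenvalues (with algebraic multiplicities) are λ = -1 with multiplicity 3.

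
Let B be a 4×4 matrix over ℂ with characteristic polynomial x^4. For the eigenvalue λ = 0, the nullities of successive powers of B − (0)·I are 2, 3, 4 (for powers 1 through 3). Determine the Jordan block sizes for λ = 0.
Block sizes for λ = 0: [3, 1]

From the dimensions of kernels of powers, the number of Jordan blocks of size at least j is d_j − d_{j−1} where d_j = dim ker(N^j) (with d_0 = 0). Computing the differences gives [2, 1, 1].
The number of blocks of size exactly k is (#blocks of size ≥ k) − (#blocks of size ≥ k + 1), so the partition is: 1 block(s) of size 1, 1 block(s) of size 3.
In nonincreasing order the block sizes are [3, 1].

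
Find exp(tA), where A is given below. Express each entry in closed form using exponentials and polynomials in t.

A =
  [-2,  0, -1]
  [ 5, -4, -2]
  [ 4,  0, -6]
e^{tA} =
  [2*t*exp(-4*t) + exp(-4*t), 0, -t*exp(-4*t)]
  [t^2*exp(-4*t) + 5*t*exp(-4*t), exp(-4*t), -t^2*exp(-4*t)/2 - 2*t*exp(-4*t)]
  [4*t*exp(-4*t), 0, -2*t*exp(-4*t) + exp(-4*t)]

Strategy: write A = P · J · P⁻¹ where J is a Jordan canonical form, so e^{tA} = P · e^{tJ} · P⁻¹, and e^{tJ} can be computed block-by-block.

A has Jordan form
J =
  [-4,  1,  0]
  [ 0, -4,  1]
  [ 0,  0, -4]
(up to reordering of blocks).

Per-block formulas:
  For a 3×3 Jordan block J_3(-4): exp(t · J_3(-4)) = e^(-4t)·(I + t·N + (t^2/2)·N^2), where N is the 3×3 nilpotent shift.

After assembling e^{tJ} and conjugating by P, we get:

e^{tA} =
  [2*t*exp(-4*t) + exp(-4*t), 0, -t*exp(-4*t)]
  [t^2*exp(-4*t) + 5*t*exp(-4*t), exp(-4*t), -t^2*exp(-4*t)/2 - 2*t*exp(-4*t)]
  [4*t*exp(-4*t), 0, -2*t*exp(-4*t) + exp(-4*t)]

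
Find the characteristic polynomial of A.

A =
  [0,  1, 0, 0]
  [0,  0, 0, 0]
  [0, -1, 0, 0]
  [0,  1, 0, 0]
x^4

Expanding det(x·I − A) (e.g. by cofactor expansion or by noting that A is similar to its Jordan form J, which has the same characteristic polynomial as A) gives
  χ_A(x) = x^4
which factors as x^4. The eigenvalues (with algebraic multiplicities) are λ = 0 with multiplicity 4.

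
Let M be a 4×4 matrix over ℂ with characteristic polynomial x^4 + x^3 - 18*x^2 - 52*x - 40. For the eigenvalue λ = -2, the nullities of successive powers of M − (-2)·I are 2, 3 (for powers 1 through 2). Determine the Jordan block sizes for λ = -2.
Block sizes for λ = -2: [2, 1]

From the dimensions of kernels of powers, the number of Jordan blocks of size at least j is d_j − d_{j−1} where d_j = dim ker(N^j) (with d_0 = 0). Computing the differences gives [2, 1].
The number of blocks of size exactly k is (#blocks of size ≥ k) − (#blocks of size ≥ k + 1), so the partition is: 1 block(s) of size 1, 1 block(s) of size 2.
In nonincreasing order the block sizes are [2, 1].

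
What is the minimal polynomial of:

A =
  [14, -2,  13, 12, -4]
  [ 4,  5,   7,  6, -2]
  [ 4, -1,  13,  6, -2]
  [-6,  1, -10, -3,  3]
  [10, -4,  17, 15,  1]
x^3 - 18*x^2 + 108*x - 216

The characteristic polynomial is χ_A(x) = (x - 6)^5, so the eigenvalues are known. The minimal polynomial is
  m_A(x) = Π_λ (x − λ)^{k_λ}
where k_λ is the size of the *largest* Jordan block for λ (equivalently, the smallest k with (A − λI)^k v = 0 for every generalised eigenvector v of λ).

  λ = 6: largest Jordan block has size 3, contributing (x − 6)^3

So m_A(x) = (x - 6)^3 = x^3 - 18*x^2 + 108*x - 216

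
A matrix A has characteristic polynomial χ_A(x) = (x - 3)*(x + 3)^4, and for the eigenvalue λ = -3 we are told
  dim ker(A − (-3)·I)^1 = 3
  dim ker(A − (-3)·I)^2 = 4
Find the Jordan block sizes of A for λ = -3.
Block sizes for λ = -3: [2, 1, 1]

From the dimensions of kernels of powers, the number of Jordan blocks of size at least j is d_j − d_{j−1} where d_j = dim ker(N^j) (with d_0 = 0). Computing the differences gives [3, 1].
The number of blocks of size exactly k is (#blocks of size ≥ k) − (#blocks of size ≥ k + 1), so the partition is: 2 block(s) of size 1, 1 block(s) of size 2.
In nonincreasing order the block sizes are [2, 1, 1].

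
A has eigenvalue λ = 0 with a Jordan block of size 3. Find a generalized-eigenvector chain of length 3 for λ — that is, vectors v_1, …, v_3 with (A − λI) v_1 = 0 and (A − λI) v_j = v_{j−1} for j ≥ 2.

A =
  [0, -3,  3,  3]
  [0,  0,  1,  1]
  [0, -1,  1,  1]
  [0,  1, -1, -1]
A Jordan chain for λ = 0 of length 3:
v_1 = (-3, 0, -1, 1)ᵀ
v_2 = (3, 1, 1, -1)ᵀ
v_3 = (0, 0, 1, 0)ᵀ

Let N = A − (0)·I. We want v_3 with N^3 v_3 = 0 but N^2 v_3 ≠ 0; then v_{j-1} := N · v_j for j = 3, …, 2.

Pick v_3 = (0, 0, 1, 0)ᵀ.
Then v_2 = N · v_3 = (3, 1, 1, -1)ᵀ.
Then v_1 = N · v_2 = (-3, 0, -1, 1)ᵀ.

Sanity check: (A − (0)·I) v_1 = (0, 0, 0, 0)ᵀ = 0. ✓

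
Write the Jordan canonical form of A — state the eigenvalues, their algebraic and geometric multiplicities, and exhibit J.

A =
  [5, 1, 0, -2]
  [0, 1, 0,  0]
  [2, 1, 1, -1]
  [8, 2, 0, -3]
J_2(1) ⊕ J_2(1)

The characteristic polynomial is
  det(x·I − A) = x^4 - 4*x^3 + 6*x^2 - 4*x + 1 = (x - 1)^4

Eigenvalues and multiplicities (the geometric multiplicity of λ is n − rank(A − λI), which equals the number of Jordan blocks for λ):
  λ = 1: algebraic multiplicity = 4, geometric multiplicity = 2

Determining the block sizes for each eigenvalue:
  λ = 1: with am = 4 and gm = 2, the partition is not yet determined (e.g. several partitions of 4 into 2 parts exist). Let N = A − (1)·I. Computing rank(N^1) = 2, rank(N^2) = 0; the number of blocks of size ≥ j is rank(N^{j−1}) − rank(N^j), giving [2, 2]. So we have 2 block(s) of size 2 → block sizes [2, 2]

Assembling the blocks gives a Jordan form
J =
  [1, 1, 0, 0]
  [0, 1, 0, 0]
  [0, 0, 1, 1]
  [0, 0, 0, 1]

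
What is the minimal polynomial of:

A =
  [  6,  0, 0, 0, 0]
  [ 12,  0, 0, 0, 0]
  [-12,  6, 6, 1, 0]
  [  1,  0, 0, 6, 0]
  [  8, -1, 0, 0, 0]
x^5 - 18*x^4 + 108*x^3 - 216*x^2

The characteristic polynomial is χ_A(x) = x^2*(x - 6)^3, so the eigenvalues are known. The minimal polynomial is
  m_A(x) = Π_λ (x − λ)^{k_λ}
where k_λ is the size of the *largest* Jordan block for λ (equivalently, the smallest k with (A − λI)^k v = 0 for every generalised eigenvector v of λ).

  λ = 0: largest Jordan block has size 2, contributing (x − 0)^2
  λ = 6: largest Jordan block has size 3, contributing (x − 6)^3

So m_A(x) = x^2*(x - 6)^3 = x^5 - 18*x^4 + 108*x^3 - 216*x^2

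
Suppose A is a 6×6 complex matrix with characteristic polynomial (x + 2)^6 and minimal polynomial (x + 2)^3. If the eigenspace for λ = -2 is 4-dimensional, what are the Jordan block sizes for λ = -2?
Block sizes for λ = -2: [3, 1, 1, 1]

Step 1 — from the characteristic polynomial, algebraic multiplicity of λ = -2 is 6. From dim ker(A − (-2)·I) = 4, there are exactly 4 Jordan blocks for λ = -2.
Step 2 — from the minimal polynomial, the factor (x + 2)^3 tells us the largest block for λ = -2 has size 3.
Step 3 — with total size 6, 4 blocks, and largest block 3, the block sizes (in nonincreasing order) are [3, 1, 1, 1].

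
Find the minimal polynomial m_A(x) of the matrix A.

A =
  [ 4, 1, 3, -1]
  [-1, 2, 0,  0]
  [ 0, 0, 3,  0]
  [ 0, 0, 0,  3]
x^3 - 9*x^2 + 27*x - 27

The characteristic polynomial is χ_A(x) = (x - 3)^4, so the eigenvalues are known. The minimal polynomial is
  m_A(x) = Π_λ (x − λ)^{k_λ}
where k_λ is the size of the *largest* Jordan block for λ (equivalently, the smallest k with (A − λI)^k v = 0 for every generalised eigenvector v of λ).

  λ = 3: largest Jordan block has size 3, contributing (x − 3)^3

So m_A(x) = (x - 3)^3 = x^3 - 9*x^2 + 27*x - 27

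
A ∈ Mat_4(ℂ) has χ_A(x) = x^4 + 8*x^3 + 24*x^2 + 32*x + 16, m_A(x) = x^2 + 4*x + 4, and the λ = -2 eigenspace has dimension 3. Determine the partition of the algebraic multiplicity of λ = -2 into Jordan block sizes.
Block sizes for λ = -2: [2, 1, 1]

Step 1 — from the characteristic polynomial, algebraic multiplicity of λ = -2 is 4. From dim ker(A − (-2)·I) = 3, there are exactly 3 Jordan blocks for λ = -2.
Step 2 — from the minimal polynomial, the factor (x + 2)^2 tells us the largest block for λ = -2 has size 2.
Step 3 — with total size 4, 3 blocks, and largest block 2, the block sizes (in nonincreasing order) are [2, 1, 1].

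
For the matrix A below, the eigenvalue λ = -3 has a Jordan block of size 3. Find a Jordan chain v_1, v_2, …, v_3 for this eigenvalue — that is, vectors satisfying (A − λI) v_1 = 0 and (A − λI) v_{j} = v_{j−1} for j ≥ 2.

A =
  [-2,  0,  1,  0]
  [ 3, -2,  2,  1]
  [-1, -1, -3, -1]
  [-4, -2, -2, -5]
A Jordan chain for λ = -3 of length 3:
v_1 = (-1, -3, 1, 4)ᵀ
v_2 = (0, 1, -1, -2)ᵀ
v_3 = (0, 1, 0, 0)ᵀ

Let N = A − (-3)·I. We want v_3 with N^3 v_3 = 0 but N^2 v_3 ≠ 0; then v_{j-1} := N · v_j for j = 3, …, 2.

Pick v_3 = (0, 1, 0, 0)ᵀ.
Then v_2 = N · v_3 = (0, 1, -1, -2)ᵀ.
Then v_1 = N · v_2 = (-1, -3, 1, 4)ᵀ.

Sanity check: (A − (-3)·I) v_1 = (0, 0, 0, 0)ᵀ = 0. ✓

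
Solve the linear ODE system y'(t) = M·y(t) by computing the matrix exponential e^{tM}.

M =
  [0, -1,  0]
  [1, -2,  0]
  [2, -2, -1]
e^{tM} =
  [t*exp(-t) + exp(-t), -t*exp(-t), 0]
  [t*exp(-t), -t*exp(-t) + exp(-t), 0]
  [2*t*exp(-t), -2*t*exp(-t), exp(-t)]

Strategy: write M = P · J · P⁻¹ where J is a Jordan canonical form, so e^{tM} = P · e^{tJ} · P⁻¹, and e^{tJ} can be computed block-by-block.

M has Jordan form
J =
  [-1,  1,  0]
  [ 0, -1,  0]
  [ 0,  0, -1]
(up to reordering of blocks).

Per-block formulas:
  For a 1×1 block at λ = -1: exp(t · [-1]) = [e^(-1t)].
  For a 2×2 Jordan block J_2(-1): exp(t · J_2(-1)) = e^(-1t)·(I + t·N), where N is the 2×2 nilpotent shift.

After assembling e^{tJ} and conjugating by P, we get:

e^{tM} =
  [t*exp(-t) + exp(-t), -t*exp(-t), 0]
  [t*exp(-t), -t*exp(-t) + exp(-t), 0]
  [2*t*exp(-t), -2*t*exp(-t), exp(-t)]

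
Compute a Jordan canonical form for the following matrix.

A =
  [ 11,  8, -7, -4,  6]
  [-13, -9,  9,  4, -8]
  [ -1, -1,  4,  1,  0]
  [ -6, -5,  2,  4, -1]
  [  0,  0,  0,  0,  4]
J_2(1) ⊕ J_3(4)

The characteristic polynomial is
  det(x·I − A) = x^5 - 14*x^4 + 73*x^3 - 172*x^2 + 176*x - 64 = (x - 4)^3*(x - 1)^2

Eigenvalues and multiplicities (the geometric multiplicity of λ is n − rank(A − λI), which equals the number of Jordan blocks for λ):
  λ = 1: algebraic multiplicity = 2, geometric multiplicity = 1
  λ = 4: algebraic multiplicity = 3, geometric multiplicity = 1

Determining the block sizes for each eigenvalue:
  λ = 1: one block (gm = 1), so the single block has size am = 2 → block sizes [2]
  λ = 4: one block (gm = 1), so the single block has size am = 3 → block sizes [3]

Assembling the blocks gives a Jordan form
J =
  [1, 1, 0, 0, 0]
  [0, 1, 0, 0, 0]
  [0, 0, 4, 1, 0]
  [0, 0, 0, 4, 1]
  [0, 0, 0, 0, 4]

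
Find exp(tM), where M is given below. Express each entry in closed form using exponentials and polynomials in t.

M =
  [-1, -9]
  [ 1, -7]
e^{tM} =
  [3*t*exp(-4*t) + exp(-4*t), -9*t*exp(-4*t)]
  [t*exp(-4*t), -3*t*exp(-4*t) + exp(-4*t)]

Strategy: write M = P · J · P⁻¹ where J is a Jordan canonical form, so e^{tM} = P · e^{tJ} · P⁻¹, and e^{tJ} can be computed block-by-block.

M has Jordan form
J =
  [-4,  1]
  [ 0, -4]
(up to reordering of blocks).

Per-block formulas:
  For a 2×2 Jordan block J_2(-4): exp(t · J_2(-4)) = e^(-4t)·(I + t·N), where N is the 2×2 nilpotent shift.

After assembling e^{tJ} and conjugating by P, we get:

e^{tM} =
  [3*t*exp(-4*t) + exp(-4*t), -9*t*exp(-4*t)]
  [t*exp(-4*t), -3*t*exp(-4*t) + exp(-4*t)]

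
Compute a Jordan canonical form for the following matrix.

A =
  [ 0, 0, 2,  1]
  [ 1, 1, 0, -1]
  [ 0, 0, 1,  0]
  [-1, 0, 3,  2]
J_3(1) ⊕ J_1(1)

The characteristic polynomial is
  det(x·I − A) = x^4 - 4*x^3 + 6*x^2 - 4*x + 1 = (x - 1)^4

Eigenvalues and multiplicities (the geometric multiplicity of λ is n − rank(A − λI), which equals the number of Jordan blocks for λ):
  λ = 1: algebraic multiplicity = 4, geometric multiplicity = 2

Determining the block sizes for each eigenvalue:
  λ = 1: with am = 4 and gm = 2, the partition is not yet determined (e.g. several partitions of 4 into 2 parts exist). Let N = A − (1)·I. Computing rank(N^1) = 2, rank(N^2) = 1, rank(N^3) = 0; the number of blocks of size ≥ j is rank(N^{j−1}) − rank(N^j), giving [2, 1, 1]. So we have 1 block(s) of size 3, 1 block(s) of size 1 → block sizes [3, 1]

Assembling the blocks gives a Jordan form
J =
  [1, 1, 0, 0]
  [0, 1, 1, 0]
  [0, 0, 1, 0]
  [0, 0, 0, 1]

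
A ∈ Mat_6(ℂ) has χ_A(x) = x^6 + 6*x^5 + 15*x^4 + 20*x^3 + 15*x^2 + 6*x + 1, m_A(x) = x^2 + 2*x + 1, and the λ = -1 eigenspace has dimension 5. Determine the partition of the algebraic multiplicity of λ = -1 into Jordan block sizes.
Block sizes for λ = -1: [2, 1, 1, 1, 1]

Step 1 — from the characteristic polynomial, algebraic multiplicity of λ = -1 is 6. From dim ker(A − (-1)·I) = 5, there are exactly 5 Jordan blocks for λ = -1.
Step 2 — from the minimal polynomial, the factor (x + 1)^2 tells us the largest block for λ = -1 has size 2.
Step 3 — with total size 6, 5 blocks, and largest block 2, the block sizes (in nonincreasing order) are [2, 1, 1, 1, 1].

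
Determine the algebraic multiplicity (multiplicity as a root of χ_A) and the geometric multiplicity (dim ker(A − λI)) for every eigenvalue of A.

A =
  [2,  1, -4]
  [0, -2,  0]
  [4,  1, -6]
λ = -2: alg = 3, geom = 2

Step 1 — factor the characteristic polynomial to read off the algebraic multiplicities:
  χ_A(x) = (x + 2)^3

Step 2 — compute geometric multiplicities via the rank-nullity identity g(λ) = n − rank(A − λI):
  rank(A − (-2)·I) = 1, so dim ker(A − (-2)·I) = n − 1 = 2

Summary:
  λ = -2: algebraic multiplicity = 3, geometric multiplicity = 2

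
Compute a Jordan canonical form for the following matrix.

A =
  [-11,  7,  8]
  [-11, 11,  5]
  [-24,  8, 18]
J_3(6)

The characteristic polynomial is
  det(x·I − A) = x^3 - 18*x^2 + 108*x - 216 = (x - 6)^3

Eigenvalues and multiplicities (the geometric multiplicity of λ is n − rank(A − λI), which equals the number of Jordan blocks for λ):
  λ = 6: algebraic multiplicity = 3, geometric multiplicity = 1

Determining the block sizes for each eigenvalue:
  λ = 6: one block (gm = 1), so the single block has size am = 3 → block sizes [3]

Assembling the blocks gives a Jordan form
J =
  [6, 1, 0]
  [0, 6, 1]
  [0, 0, 6]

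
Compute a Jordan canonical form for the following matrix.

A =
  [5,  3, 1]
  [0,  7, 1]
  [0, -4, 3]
J_3(5)

The characteristic polynomial is
  det(x·I − A) = x^3 - 15*x^2 + 75*x - 125 = (x - 5)^3

Eigenvalues and multiplicities (the geometric multiplicity of λ is n − rank(A − λI), which equals the number of Jordan blocks for λ):
  λ = 5: algebraic multiplicity = 3, geometric multiplicity = 1

Determining the block sizes for each eigenvalue:
  λ = 5: one block (gm = 1), so the single block has size am = 3 → block sizes [3]

Assembling the blocks gives a Jordan form
J =
  [5, 1, 0]
  [0, 5, 1]
  [0, 0, 5]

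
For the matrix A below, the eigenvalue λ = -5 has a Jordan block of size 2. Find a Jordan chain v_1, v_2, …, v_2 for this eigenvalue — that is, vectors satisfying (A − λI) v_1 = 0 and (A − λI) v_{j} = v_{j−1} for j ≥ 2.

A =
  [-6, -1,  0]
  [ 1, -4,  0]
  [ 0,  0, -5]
A Jordan chain for λ = -5 of length 2:
v_1 = (-1, 1, 0)ᵀ
v_2 = (1, 0, 0)ᵀ

Let N = A − (-5)·I. We want v_2 with N^2 v_2 = 0 but N^1 v_2 ≠ 0; then v_{j-1} := N · v_j for j = 2, …, 2.

Pick v_2 = (1, 0, 0)ᵀ.
Then v_1 = N · v_2 = (-1, 1, 0)ᵀ.

Sanity check: (A − (-5)·I) v_1 = (0, 0, 0)ᵀ = 0. ✓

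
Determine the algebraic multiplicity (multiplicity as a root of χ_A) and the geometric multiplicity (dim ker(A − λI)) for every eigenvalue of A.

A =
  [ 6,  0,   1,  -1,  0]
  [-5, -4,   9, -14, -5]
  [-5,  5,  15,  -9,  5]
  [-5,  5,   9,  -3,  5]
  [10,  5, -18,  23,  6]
λ = 1: alg = 2, geom = 2; λ = 6: alg = 3, geom = 2

Step 1 — factor the characteristic polynomial to read off the algebraic multiplicities:
  χ_A(x) = (x - 6)^3*(x - 1)^2

Step 2 — compute geometric multiplicities via the rank-nullity identity g(λ) = n − rank(A − λI):
  rank(A − (1)·I) = 3, so dim ker(A − (1)·I) = n − 3 = 2
  rank(A − (6)·I) = 3, so dim ker(A − (6)·I) = n − 3 = 2

Summary:
  λ = 1: algebraic multiplicity = 2, geometric multiplicity = 2
  λ = 6: algebraic multiplicity = 3, geometric multiplicity = 2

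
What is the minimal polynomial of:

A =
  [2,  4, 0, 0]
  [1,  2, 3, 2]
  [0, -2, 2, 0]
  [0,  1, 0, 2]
x^3 - 6*x^2 + 12*x - 8

The characteristic polynomial is χ_A(x) = (x - 2)^4, so the eigenvalues are known. The minimal polynomial is
  m_A(x) = Π_λ (x − λ)^{k_λ}
where k_λ is the size of the *largest* Jordan block for λ (equivalently, the smallest k with (A − λI)^k v = 0 for every generalised eigenvector v of λ).

  λ = 2: largest Jordan block has size 3, contributing (x − 2)^3

So m_A(x) = (x - 2)^3 = x^3 - 6*x^2 + 12*x - 8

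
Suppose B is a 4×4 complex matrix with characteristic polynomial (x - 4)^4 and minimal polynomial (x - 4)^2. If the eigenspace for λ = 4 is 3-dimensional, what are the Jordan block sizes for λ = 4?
Block sizes for λ = 4: [2, 1, 1]

Step 1 — from the characteristic polynomial, algebraic multiplicity of λ = 4 is 4. From dim ker(B − (4)·I) = 3, there are exactly 3 Jordan blocks for λ = 4.
Step 2 — from the minimal polynomial, the factor (x − 4)^2 tells us the largest block for λ = 4 has size 2.
Step 3 — with total size 4, 3 blocks, and largest block 2, the block sizes (in nonincreasing order) are [2, 1, 1].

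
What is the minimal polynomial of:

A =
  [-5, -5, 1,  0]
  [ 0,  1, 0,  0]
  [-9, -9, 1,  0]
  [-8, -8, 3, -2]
x^4 + 5*x^3 + 6*x^2 - 4*x - 8

The characteristic polynomial is χ_A(x) = (x - 1)*(x + 2)^3, so the eigenvalues are known. The minimal polynomial is
  m_A(x) = Π_λ (x − λ)^{k_λ}
where k_λ is the size of the *largest* Jordan block for λ (equivalently, the smallest k with (A − λI)^k v = 0 for every generalised eigenvector v of λ).

  λ = -2: largest Jordan block has size 3, contributing (x + 2)^3
  λ = 1: largest Jordan block has size 1, contributing (x − 1)

So m_A(x) = (x - 1)*(x + 2)^3 = x^4 + 5*x^3 + 6*x^2 - 4*x - 8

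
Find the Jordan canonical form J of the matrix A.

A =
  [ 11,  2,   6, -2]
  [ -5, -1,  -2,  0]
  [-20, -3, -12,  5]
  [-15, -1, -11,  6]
J_2(1) ⊕ J_2(1)

The characteristic polynomial is
  det(x·I − A) = x^4 - 4*x^3 + 6*x^2 - 4*x + 1 = (x - 1)^4

Eigenvalues and multiplicities (the geometric multiplicity of λ is n − rank(A − λI), which equals the number of Jordan blocks for λ):
  λ = 1: algebraic multiplicity = 4, geometric multiplicity = 2

Determining the block sizes for each eigenvalue:
  λ = 1: with am = 4 and gm = 2, the partition is not yet determined (e.g. several partitions of 4 into 2 parts exist). Let N = A − (1)·I. Computing rank(N^1) = 2, rank(N^2) = 0; the number of blocks of size ≥ j is rank(N^{j−1}) − rank(N^j), giving [2, 2]. So we have 2 block(s) of size 2 → block sizes [2, 2]

Assembling the blocks gives a Jordan form
J =
  [1, 1, 0, 0]
  [0, 1, 0, 0]
  [0, 0, 1, 1]
  [0, 0, 0, 1]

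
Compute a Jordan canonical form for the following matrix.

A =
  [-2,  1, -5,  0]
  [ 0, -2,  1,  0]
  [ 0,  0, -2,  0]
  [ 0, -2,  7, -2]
J_3(-2) ⊕ J_1(-2)

The characteristic polynomial is
  det(x·I − A) = x^4 + 8*x^3 + 24*x^2 + 32*x + 16 = (x + 2)^4

Eigenvalues and multiplicities (the geometric multiplicity of λ is n − rank(A − λI), which equals the number of Jordan blocks for λ):
  λ = -2: algebraic multiplicity = 4, geometric multiplicity = 2

Determining the block sizes for each eigenvalue:
  λ = -2: with am = 4 and gm = 2, the partition is not yet determined (e.g. several partitions of 4 into 2 parts exist). Let N = A − (-2)·I. Computing rank(N^1) = 2, rank(N^2) = 1, rank(N^3) = 0; the number of blocks of size ≥ j is rank(N^{j−1}) − rank(N^j), giving [2, 1, 1]. So we have 1 block(s) of size 3, 1 block(s) of size 1 → block sizes [3, 1]

Assembling the blocks gives a Jordan form
J =
  [-2,  1,  0,  0]
  [ 0, -2,  1,  0]
  [ 0,  0, -2,  0]
  [ 0,  0,  0, -2]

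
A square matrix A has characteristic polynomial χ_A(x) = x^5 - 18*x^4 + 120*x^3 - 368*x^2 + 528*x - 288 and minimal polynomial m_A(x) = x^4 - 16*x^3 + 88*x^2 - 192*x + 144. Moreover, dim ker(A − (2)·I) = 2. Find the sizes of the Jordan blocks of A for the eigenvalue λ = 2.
Block sizes for λ = 2: [2, 1]

Step 1 — from the characteristic polynomial, algebraic multiplicity of λ = 2 is 3. From dim ker(A − (2)·I) = 2, there are exactly 2 Jordan blocks for λ = 2.
Step 2 — from the minimal polynomial, the factor (x − 2)^2 tells us the largest block for λ = 2 has size 2.
Step 3 — with total size 3, 2 blocks, and largest block 2, the block sizes (in nonincreasing order) are [2, 1].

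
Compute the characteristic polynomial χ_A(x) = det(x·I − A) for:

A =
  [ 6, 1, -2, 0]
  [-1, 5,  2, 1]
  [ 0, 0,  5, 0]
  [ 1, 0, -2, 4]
x^4 - 20*x^3 + 150*x^2 - 500*x + 625

Expanding det(x·I − A) (e.g. by cofactor expansion or by noting that A is similar to its Jordan form J, which has the same characteristic polynomial as A) gives
  χ_A(x) = x^4 - 20*x^3 + 150*x^2 - 500*x + 625
which factors as (x - 5)^4. The eigenvalues (with algebraic multiplicities) are λ = 5 with multiplicity 4.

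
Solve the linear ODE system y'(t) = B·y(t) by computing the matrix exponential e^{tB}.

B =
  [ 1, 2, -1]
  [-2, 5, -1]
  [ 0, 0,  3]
e^{tB} =
  [-2*t*exp(3*t) + exp(3*t), 2*t*exp(3*t), -t*exp(3*t)]
  [-2*t*exp(3*t), 2*t*exp(3*t) + exp(3*t), -t*exp(3*t)]
  [0, 0, exp(3*t)]

Strategy: write B = P · J · P⁻¹ where J is a Jordan canonical form, so e^{tB} = P · e^{tJ} · P⁻¹, and e^{tJ} can be computed block-by-block.

B has Jordan form
J =
  [3, 1, 0]
  [0, 3, 0]
  [0, 0, 3]
(up to reordering of blocks).

Per-block formulas:
  For a 2×2 Jordan block J_2(3): exp(t · J_2(3)) = e^(3t)·(I + t·N), where N is the 2×2 nilpotent shift.
  For a 1×1 block at λ = 3: exp(t · [3]) = [e^(3t)].

After assembling e^{tJ} and conjugating by P, we get:

e^{tB} =
  [-2*t*exp(3*t) + exp(3*t), 2*t*exp(3*t), -t*exp(3*t)]
  [-2*t*exp(3*t), 2*t*exp(3*t) + exp(3*t), -t*exp(3*t)]
  [0, 0, exp(3*t)]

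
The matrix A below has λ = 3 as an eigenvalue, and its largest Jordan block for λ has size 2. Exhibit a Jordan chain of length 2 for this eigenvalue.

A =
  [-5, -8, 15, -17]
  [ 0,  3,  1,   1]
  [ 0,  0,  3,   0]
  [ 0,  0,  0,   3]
A Jordan chain for λ = 3 of length 2:
v_1 = (-1, 1, 0, 0)ᵀ
v_2 = (2, 0, 1, 0)ᵀ

Let N = A − (3)·I. We want v_2 with N^2 v_2 = 0 but N^1 v_2 ≠ 0; then v_{j-1} := N · v_j for j = 2, …, 2.

Pick v_2 = (2, 0, 1, 0)ᵀ.
Then v_1 = N · v_2 = (-1, 1, 0, 0)ᵀ.

Sanity check: (A − (3)·I) v_1 = (0, 0, 0, 0)ᵀ = 0. ✓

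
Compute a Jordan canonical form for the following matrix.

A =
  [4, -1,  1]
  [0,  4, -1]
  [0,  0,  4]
J_3(4)

The characteristic polynomial is
  det(x·I − A) = x^3 - 12*x^2 + 48*x - 64 = (x - 4)^3

Eigenvalues and multiplicities (the geometric multiplicity of λ is n − rank(A − λI), which equals the number of Jordan blocks for λ):
  λ = 4: algebraic multiplicity = 3, geometric multiplicity = 1

Determining the block sizes for each eigenvalue:
  λ = 4: one block (gm = 1), so the single block has size am = 3 → block sizes [3]

Assembling the blocks gives a Jordan form
J =
  [4, 1, 0]
  [0, 4, 1]
  [0, 0, 4]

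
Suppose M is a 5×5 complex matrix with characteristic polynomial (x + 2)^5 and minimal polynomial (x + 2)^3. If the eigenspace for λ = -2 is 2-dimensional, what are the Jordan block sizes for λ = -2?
Block sizes for λ = -2: [3, 2]

Step 1 — from the characteristic polynomial, algebraic multiplicity of λ = -2 is 5. From dim ker(M − (-2)·I) = 2, there are exactly 2 Jordan blocks for λ = -2.
Step 2 — from the minimal polynomial, the factor (x + 2)^3 tells us the largest block for λ = -2 has size 3.
Step 3 — with total size 5, 2 blocks, and largest block 3, the block sizes (in nonincreasing order) are [3, 2].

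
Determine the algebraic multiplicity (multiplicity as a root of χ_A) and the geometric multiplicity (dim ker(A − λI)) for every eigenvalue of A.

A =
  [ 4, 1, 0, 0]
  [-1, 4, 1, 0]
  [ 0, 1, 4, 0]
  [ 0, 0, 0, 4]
λ = 4: alg = 4, geom = 2

Step 1 — factor the characteristic polynomial to read off the algebraic multiplicities:
  χ_A(x) = (x - 4)^4

Step 2 — compute geometric multiplicities via the rank-nullity identity g(λ) = n − rank(A − λI):
  rank(A − (4)·I) = 2, so dim ker(A − (4)·I) = n − 2 = 2

Summary:
  λ = 4: algebraic multiplicity = 4, geometric multiplicity = 2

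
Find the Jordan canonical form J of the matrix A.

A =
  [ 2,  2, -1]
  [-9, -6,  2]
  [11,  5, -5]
J_3(-3)

The characteristic polynomial is
  det(x·I − A) = x^3 + 9*x^2 + 27*x + 27 = (x + 3)^3

Eigenvalues and multiplicities (the geometric multiplicity of λ is n − rank(A − λI), which equals the number of Jordan blocks for λ):
  λ = -3: algebraic multiplicity = 3, geometric multiplicity = 1

Determining the block sizes for each eigenvalue:
  λ = -3: one block (gm = 1), so the single block has size am = 3 → block sizes [3]

Assembling the blocks gives a Jordan form
J =
  [-3,  1,  0]
  [ 0, -3,  1]
  [ 0,  0, -3]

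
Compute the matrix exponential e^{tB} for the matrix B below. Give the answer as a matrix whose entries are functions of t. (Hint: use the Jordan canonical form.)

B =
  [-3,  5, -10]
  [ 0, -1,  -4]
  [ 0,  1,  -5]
e^{tB} =
  [exp(-3*t), 5*t*exp(-3*t), -10*t*exp(-3*t)]
  [0, 2*t*exp(-3*t) + exp(-3*t), -4*t*exp(-3*t)]
  [0, t*exp(-3*t), -2*t*exp(-3*t) + exp(-3*t)]

Strategy: write B = P · J · P⁻¹ where J is a Jordan canonical form, so e^{tB} = P · e^{tJ} · P⁻¹, and e^{tJ} can be computed block-by-block.

B has Jordan form
J =
  [-3,  1,  0]
  [ 0, -3,  0]
  [ 0,  0, -3]
(up to reordering of blocks).

Per-block formulas:
  For a 2×2 Jordan block J_2(-3): exp(t · J_2(-3)) = e^(-3t)·(I + t·N), where N is the 2×2 nilpotent shift.
  For a 1×1 block at λ = -3: exp(t · [-3]) = [e^(-3t)].

After assembling e^{tJ} and conjugating by P, we get:

e^{tB} =
  [exp(-3*t), 5*t*exp(-3*t), -10*t*exp(-3*t)]
  [0, 2*t*exp(-3*t) + exp(-3*t), -4*t*exp(-3*t)]
  [0, t*exp(-3*t), -2*t*exp(-3*t) + exp(-3*t)]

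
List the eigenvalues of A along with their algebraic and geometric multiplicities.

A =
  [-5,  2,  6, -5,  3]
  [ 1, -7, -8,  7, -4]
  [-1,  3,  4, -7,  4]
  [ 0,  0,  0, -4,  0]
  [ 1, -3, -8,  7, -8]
λ = -4: alg = 5, geom = 3

Step 1 — factor the characteristic polynomial to read off the algebraic multiplicities:
  χ_A(x) = (x + 4)^5

Step 2 — compute geometric multiplicities via the rank-nullity identity g(λ) = n − rank(A − λI):
  rank(A − (-4)·I) = 2, so dim ker(A − (-4)·I) = n − 2 = 3

Summary:
  λ = -4: algebraic multiplicity = 5, geometric multiplicity = 3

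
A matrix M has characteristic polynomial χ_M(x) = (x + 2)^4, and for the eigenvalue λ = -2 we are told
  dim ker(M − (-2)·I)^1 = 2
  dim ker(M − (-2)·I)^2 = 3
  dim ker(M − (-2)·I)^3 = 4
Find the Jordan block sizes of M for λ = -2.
Block sizes for λ = -2: [3, 1]

From the dimensions of kernels of powers, the number of Jordan blocks of size at least j is d_j − d_{j−1} where d_j = dim ker(N^j) (with d_0 = 0). Computing the differences gives [2, 1, 1].
The number of blocks of size exactly k is (#blocks of size ≥ k) − (#blocks of size ≥ k + 1), so the partition is: 1 block(s) of size 1, 1 block(s) of size 3.
In nonincreasing order the block sizes are [3, 1].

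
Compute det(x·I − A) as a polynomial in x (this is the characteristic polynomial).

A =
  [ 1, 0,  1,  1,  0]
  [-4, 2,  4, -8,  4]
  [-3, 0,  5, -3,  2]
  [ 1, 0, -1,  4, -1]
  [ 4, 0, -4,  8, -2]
x^5 - 10*x^4 + 40*x^3 - 80*x^2 + 80*x - 32

Expanding det(x·I − A) (e.g. by cofactor expansion or by noting that A is similar to its Jordan form J, which has the same characteristic polynomial as A) gives
  χ_A(x) = x^5 - 10*x^4 + 40*x^3 - 80*x^2 + 80*x - 32
which factors as (x - 2)^5. The eigenvalues (with algebraic multiplicities) are λ = 2 with multiplicity 5.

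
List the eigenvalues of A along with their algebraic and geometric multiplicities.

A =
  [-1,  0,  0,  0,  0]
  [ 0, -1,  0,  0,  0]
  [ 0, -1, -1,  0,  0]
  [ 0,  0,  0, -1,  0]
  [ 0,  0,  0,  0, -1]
λ = -1: alg = 5, geom = 4

Step 1 — factor the characteristic polynomial to read off the algebraic multiplicities:
  χ_A(x) = (x + 1)^5

Step 2 — compute geometric multiplicities via the rank-nullity identity g(λ) = n − rank(A − λI):
  rank(A − (-1)·I) = 1, so dim ker(A − (-1)·I) = n − 1 = 4

Summary:
  λ = -1: algebraic multiplicity = 5, geometric multiplicity = 4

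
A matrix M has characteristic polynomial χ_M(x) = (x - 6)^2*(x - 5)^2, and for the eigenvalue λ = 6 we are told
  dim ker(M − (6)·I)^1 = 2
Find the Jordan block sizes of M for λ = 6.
Block sizes for λ = 6: [1, 1]

From the dimensions of kernels of powers, the number of Jordan blocks of size at least j is d_j − d_{j−1} where d_j = dim ker(N^j) (with d_0 = 0). Computing the differences gives [2].
The number of blocks of size exactly k is (#blocks of size ≥ k) − (#blocks of size ≥ k + 1), so the partition is: 2 block(s) of size 1.
In nonincreasing order the block sizes are [1, 1].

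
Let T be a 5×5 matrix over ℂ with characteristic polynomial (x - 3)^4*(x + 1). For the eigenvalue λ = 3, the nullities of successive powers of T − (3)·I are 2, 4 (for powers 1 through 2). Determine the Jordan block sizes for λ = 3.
Block sizes for λ = 3: [2, 2]

From the dimensions of kernels of powers, the number of Jordan blocks of size at least j is d_j − d_{j−1} where d_j = dim ker(N^j) (with d_0 = 0). Computing the differences gives [2, 2].
The number of blocks of size exactly k is (#blocks of size ≥ k) − (#blocks of size ≥ k + 1), so the partition is: 2 block(s) of size 2.
In nonincreasing order the block sizes are [2, 2].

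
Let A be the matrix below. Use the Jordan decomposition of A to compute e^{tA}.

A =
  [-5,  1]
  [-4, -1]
e^{tA} =
  [-2*t*exp(-3*t) + exp(-3*t), t*exp(-3*t)]
  [-4*t*exp(-3*t), 2*t*exp(-3*t) + exp(-3*t)]

Strategy: write A = P · J · P⁻¹ where J is a Jordan canonical form, so e^{tA} = P · e^{tJ} · P⁻¹, and e^{tJ} can be computed block-by-block.

A has Jordan form
J =
  [-3,  1]
  [ 0, -3]
(up to reordering of blocks).

Per-block formulas:
  For a 2×2 Jordan block J_2(-3): exp(t · J_2(-3)) = e^(-3t)·(I + t·N), where N is the 2×2 nilpotent shift.

After assembling e^{tJ} and conjugating by P, we get:

e^{tA} =
  [-2*t*exp(-3*t) + exp(-3*t), t*exp(-3*t)]
  [-4*t*exp(-3*t), 2*t*exp(-3*t) + exp(-3*t)]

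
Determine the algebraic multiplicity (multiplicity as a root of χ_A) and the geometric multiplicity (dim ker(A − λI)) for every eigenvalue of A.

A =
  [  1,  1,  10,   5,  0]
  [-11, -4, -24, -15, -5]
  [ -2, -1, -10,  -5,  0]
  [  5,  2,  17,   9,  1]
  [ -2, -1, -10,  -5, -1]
λ = -1: alg = 5, geom = 2

Step 1 — factor the characteristic polynomial to read off the algebraic multiplicities:
  χ_A(x) = (x + 1)^5

Step 2 — compute geometric multiplicities via the rank-nullity identity g(λ) = n − rank(A − λI):
  rank(A − (-1)·I) = 3, so dim ker(A − (-1)·I) = n − 3 = 2

Summary:
  λ = -1: algebraic multiplicity = 5, geometric multiplicity = 2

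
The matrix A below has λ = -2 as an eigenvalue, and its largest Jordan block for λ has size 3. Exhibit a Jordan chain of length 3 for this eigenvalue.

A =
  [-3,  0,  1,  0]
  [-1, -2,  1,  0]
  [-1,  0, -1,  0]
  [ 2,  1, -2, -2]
A Jordan chain for λ = -2 of length 3:
v_1 = (0, 0, 0, -1)ᵀ
v_2 = (-1, -1, -1, 2)ᵀ
v_3 = (1, 0, 0, 0)ᵀ

Let N = A − (-2)·I. We want v_3 with N^3 v_3 = 0 but N^2 v_3 ≠ 0; then v_{j-1} := N · v_j for j = 3, …, 2.

Pick v_3 = (1, 0, 0, 0)ᵀ.
Then v_2 = N · v_3 = (-1, -1, -1, 2)ᵀ.
Then v_1 = N · v_2 = (0, 0, 0, -1)ᵀ.

Sanity check: (A − (-2)·I) v_1 = (0, 0, 0, 0)ᵀ = 0. ✓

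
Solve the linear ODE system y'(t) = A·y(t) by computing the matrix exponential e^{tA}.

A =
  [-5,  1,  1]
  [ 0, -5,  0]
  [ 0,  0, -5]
e^{tA} =
  [exp(-5*t), t*exp(-5*t), t*exp(-5*t)]
  [0, exp(-5*t), 0]
  [0, 0, exp(-5*t)]

Strategy: write A = P · J · P⁻¹ where J is a Jordan canonical form, so e^{tA} = P · e^{tJ} · P⁻¹, and e^{tJ} can be computed block-by-block.

A has Jordan form
J =
  [-5,  1,  0]
  [ 0, -5,  0]
  [ 0,  0, -5]
(up to reordering of blocks).

Per-block formulas:
  For a 2×2 Jordan block J_2(-5): exp(t · J_2(-5)) = e^(-5t)·(I + t·N), where N is the 2×2 nilpotent shift.
  For a 1×1 block at λ = -5: exp(t · [-5]) = [e^(-5t)].

After assembling e^{tJ} and conjugating by P, we get:

e^{tA} =
  [exp(-5*t), t*exp(-5*t), t*exp(-5*t)]
  [0, exp(-5*t), 0]
  [0, 0, exp(-5*t)]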